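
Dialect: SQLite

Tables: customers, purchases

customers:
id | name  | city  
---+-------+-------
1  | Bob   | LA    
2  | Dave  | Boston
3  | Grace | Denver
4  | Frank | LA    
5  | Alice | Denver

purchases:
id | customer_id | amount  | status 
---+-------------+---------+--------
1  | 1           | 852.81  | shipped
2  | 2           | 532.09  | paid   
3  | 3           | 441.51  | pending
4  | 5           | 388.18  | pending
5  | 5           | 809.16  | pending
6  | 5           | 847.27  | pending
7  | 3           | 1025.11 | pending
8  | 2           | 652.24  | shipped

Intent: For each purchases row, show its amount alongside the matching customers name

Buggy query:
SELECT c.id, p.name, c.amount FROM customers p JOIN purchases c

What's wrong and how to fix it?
Bug: JOIN with no ON clause produces a cartesian product; every purchases row pairs with every customers row

Fix: Add ON c.customer_id = p.id to the JOIN

Corrected query:
SELECT c.id, p.name, c.amount FROM customers p JOIN purchases c ON c.customer_id = p.id

Result:
id | name  | amount 
---+-------+--------
1  | Bob   | 852.81 
2  | Dave  | 532.09 
3  | Grace | 441.51 
4  | Alice | 388.18 
5  | Alice | 809.16 
6  | Alice | 847.27 
7  | Grace | 1025.11
8  | Dave  | 652.24 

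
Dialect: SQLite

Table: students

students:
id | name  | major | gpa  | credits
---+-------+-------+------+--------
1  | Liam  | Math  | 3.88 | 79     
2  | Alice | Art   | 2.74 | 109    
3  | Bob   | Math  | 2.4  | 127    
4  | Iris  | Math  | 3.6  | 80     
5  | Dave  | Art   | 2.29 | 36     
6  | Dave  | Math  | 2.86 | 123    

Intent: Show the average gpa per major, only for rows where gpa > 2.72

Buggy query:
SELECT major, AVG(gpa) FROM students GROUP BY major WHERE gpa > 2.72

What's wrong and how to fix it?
Bug: Row-level WHERE must come before GROUP BY in the clause order

Fix: Place WHERE between FROM and GROUP BY

Corrected query:
SELECT major, AVG(gpa) FROM students WHERE gpa > 2.72 GROUP BY major

Result:
major | AVG(gpa)
------+---------
Art   | 2.74    
Math  | 3.446667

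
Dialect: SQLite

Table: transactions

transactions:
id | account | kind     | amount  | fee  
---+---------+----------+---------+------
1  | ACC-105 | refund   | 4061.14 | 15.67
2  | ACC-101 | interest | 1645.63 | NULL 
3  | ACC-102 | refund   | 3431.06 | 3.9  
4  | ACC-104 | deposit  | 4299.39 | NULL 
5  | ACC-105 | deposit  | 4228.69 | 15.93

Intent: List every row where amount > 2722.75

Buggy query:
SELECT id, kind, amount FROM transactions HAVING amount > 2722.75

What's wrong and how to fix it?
Bug: This is a non-aggregate query (no GROUP BY, no aggregates), so in SQLite the HAVING clause is invalid here; a row-level condition belongs in WHERE

Fix: Replace HAVING with WHERE since the condition applies to individual rows

Corrected query:
SELECT id, kind, amount FROM transactions WHERE amount > 2722.75

Result:
id | kind    | amount 
---+---------+--------
1  | refund  | 4061.14
3  | refund  | 3431.06
4  | deposit | 4299.39
5  | deposit | 4228.69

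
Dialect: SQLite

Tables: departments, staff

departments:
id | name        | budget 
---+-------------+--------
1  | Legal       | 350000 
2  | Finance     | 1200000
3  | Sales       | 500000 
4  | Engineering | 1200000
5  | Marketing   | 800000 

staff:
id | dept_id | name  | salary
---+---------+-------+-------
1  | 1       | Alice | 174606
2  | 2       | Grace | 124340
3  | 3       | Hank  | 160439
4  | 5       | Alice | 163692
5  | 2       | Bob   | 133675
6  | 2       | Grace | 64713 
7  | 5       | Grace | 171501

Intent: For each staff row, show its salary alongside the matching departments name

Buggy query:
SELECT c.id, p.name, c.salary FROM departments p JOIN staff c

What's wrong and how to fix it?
Bug: Missing join condition: each staff row is matched to all departments rows instead of just its own

Fix: Specify the join condition linking the foreign key to the parent id

Corrected query:
SELECT c.id, p.name, c.salary FROM departments p JOIN staff c ON c.dept_id = p.id

Result:
id | name      | salary
---+-----------+-------
1  | Legal     | 174606
2  | Finance   | 124340
3  | Sales     | 160439
4  | Marketing | 163692
5  | Finance   | 133675
6  | Finance   | 64713 
7  | Marketing | 171501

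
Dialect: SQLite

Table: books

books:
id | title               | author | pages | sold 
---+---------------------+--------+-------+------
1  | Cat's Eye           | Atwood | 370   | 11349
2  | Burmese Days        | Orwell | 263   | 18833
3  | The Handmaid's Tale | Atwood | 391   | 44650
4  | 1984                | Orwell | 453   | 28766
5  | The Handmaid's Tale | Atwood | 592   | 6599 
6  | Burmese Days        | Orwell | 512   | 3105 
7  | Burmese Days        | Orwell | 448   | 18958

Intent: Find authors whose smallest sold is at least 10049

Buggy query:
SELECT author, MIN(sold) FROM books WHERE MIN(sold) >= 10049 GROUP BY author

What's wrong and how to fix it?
Bug: Aggregates like MIN are computed per group after WHERE runs

Fix: Replace WHERE with HAVING after the GROUP BY

Corrected query:
SELECT author, MIN(sold) FROM books GROUP BY author HAVING MIN(sold) >= 10049

Result:
(no rows)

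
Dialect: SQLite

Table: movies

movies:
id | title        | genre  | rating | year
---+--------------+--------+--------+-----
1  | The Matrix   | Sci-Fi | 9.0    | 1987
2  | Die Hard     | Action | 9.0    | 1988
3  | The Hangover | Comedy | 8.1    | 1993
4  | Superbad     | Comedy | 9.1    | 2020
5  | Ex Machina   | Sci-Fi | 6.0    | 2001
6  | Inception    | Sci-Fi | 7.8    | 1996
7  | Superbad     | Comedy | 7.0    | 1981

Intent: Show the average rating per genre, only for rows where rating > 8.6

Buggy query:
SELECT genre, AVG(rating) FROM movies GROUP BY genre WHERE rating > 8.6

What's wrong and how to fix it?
Bug: WHERE cannot follow GROUP BY

Fix: Move the WHERE clause before GROUP BY

Corrected query:
SELECT genre, AVG(rating) FROM movies WHERE rating > 8.6 GROUP BY genre

Result:
genre  | AVG(rating)
-------+------------
Action | 9          
Comedy | 9.1        
Sci-Fi | 9          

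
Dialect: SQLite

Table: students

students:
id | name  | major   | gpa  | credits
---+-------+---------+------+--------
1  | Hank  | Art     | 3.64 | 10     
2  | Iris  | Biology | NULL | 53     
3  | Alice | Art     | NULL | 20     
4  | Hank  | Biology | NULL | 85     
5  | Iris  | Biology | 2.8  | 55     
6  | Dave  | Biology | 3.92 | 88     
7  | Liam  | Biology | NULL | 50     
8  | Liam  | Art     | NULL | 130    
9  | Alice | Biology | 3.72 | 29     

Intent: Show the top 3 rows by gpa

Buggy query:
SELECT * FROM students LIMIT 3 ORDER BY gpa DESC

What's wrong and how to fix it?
Bug: LIMIT must come after ORDER BY

Fix: Swap the clauses: ORDER BY first, then LIMIT

Corrected query:
SELECT * FROM students ORDER BY gpa DESC LIMIT 3

Result:
id | name  | major   | gpa  | credits
---+-------+---------+------+--------
6  | Dave  | Biology | 3.92 | 88     
9  | Alice | Biology | 3.72 | 29     
1  | Hank  | Art     | 3.64 | 10     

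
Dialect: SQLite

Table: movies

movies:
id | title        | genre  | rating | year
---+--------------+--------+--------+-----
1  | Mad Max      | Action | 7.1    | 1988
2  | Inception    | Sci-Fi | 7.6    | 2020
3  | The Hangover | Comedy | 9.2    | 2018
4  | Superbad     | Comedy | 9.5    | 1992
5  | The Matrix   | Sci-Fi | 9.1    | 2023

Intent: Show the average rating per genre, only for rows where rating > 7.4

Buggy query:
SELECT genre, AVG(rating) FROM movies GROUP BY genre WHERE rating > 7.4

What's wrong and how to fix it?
Bug: WHERE cannot follow GROUP BY

Fix: Place WHERE between FROM and GROUP BY

Corrected query:
SELECT genre, AVG(rating) FROM movies WHERE rating > 7.4 GROUP BY genre

Result:
genre  | AVG(rating)
-------+------------
Comedy | 9.35       
Sci-Fi | 8.35       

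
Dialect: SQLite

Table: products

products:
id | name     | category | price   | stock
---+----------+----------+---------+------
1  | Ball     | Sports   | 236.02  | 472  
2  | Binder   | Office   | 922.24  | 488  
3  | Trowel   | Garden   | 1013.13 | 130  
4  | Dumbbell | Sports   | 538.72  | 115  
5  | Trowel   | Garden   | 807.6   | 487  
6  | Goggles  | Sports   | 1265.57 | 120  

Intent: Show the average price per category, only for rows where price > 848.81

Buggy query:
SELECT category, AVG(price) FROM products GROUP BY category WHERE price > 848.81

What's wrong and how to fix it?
Bug: Row-level WHERE must come before GROUP BY in the clause order

Fix: Place WHERE between FROM and GROUP BY

Corrected query:
SELECT category, AVG(price) FROM products WHERE price > 848.81 GROUP BY category

Result:
category | AVG(price)
---------+-----------
Garden   | 1013.13   
Office   | 922.24    
Sports   | 1265.57   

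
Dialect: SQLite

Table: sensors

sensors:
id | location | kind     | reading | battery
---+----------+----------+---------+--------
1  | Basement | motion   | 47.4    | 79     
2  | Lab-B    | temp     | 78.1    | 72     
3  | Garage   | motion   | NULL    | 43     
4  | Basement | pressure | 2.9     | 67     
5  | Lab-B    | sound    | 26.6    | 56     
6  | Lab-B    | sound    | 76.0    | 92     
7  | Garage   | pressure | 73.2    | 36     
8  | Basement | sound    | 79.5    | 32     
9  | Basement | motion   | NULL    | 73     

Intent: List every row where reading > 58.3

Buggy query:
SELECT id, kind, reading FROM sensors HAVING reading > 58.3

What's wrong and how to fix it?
Bug: HAVING filters the output of aggregation, but this query has no GROUP BY and no aggregate functions, so SQLite rejects it (HAVING clause on a non-aggregate query); the condition here is per row

Fix: Use WHERE for row-level filtering

Corrected query:
SELECT id, kind, reading FROM sensors WHERE reading > 58.3

Result:
id | kind     | reading
---+----------+--------
2  | temp     | 78.1   
6  | sound    | 76     
7  | pressure | 73.2   
8  | sound    | 79.5   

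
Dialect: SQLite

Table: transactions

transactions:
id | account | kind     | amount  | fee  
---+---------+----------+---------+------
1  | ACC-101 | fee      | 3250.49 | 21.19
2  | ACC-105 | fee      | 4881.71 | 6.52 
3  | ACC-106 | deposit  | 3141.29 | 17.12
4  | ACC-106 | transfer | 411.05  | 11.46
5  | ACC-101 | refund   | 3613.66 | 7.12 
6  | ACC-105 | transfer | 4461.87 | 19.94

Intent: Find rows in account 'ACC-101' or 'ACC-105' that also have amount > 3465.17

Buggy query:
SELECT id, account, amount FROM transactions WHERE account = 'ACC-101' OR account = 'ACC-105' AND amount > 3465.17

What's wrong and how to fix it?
Bug: Without parentheses, AND is evaluated before OR, so the amount filter only applies to the 'ACC-105' branch

Fix: Group the OR with parentheses (or use IN), then AND the threshold

Corrected query:
SELECT id, account, amount FROM transactions WHERE (account = 'ACC-101' OR account = 'ACC-105') AND amount > 3465.17

Result:
id | account | amount 
---+---------+--------
2  | ACC-105 | 4881.71
5  | ACC-101 | 3613.66
6  | ACC-105 | 4461.87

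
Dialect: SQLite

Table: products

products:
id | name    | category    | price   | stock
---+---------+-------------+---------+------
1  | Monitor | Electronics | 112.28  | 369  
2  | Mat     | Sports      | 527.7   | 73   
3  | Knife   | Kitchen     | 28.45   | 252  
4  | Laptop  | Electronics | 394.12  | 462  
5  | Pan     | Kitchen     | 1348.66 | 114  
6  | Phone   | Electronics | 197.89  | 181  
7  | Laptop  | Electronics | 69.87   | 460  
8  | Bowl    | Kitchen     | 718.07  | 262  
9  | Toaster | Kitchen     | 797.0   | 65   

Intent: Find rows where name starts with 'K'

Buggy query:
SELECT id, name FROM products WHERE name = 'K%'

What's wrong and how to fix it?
Bug: '=' compares the literal string including the % character; pattern matching needs LIKE

Fix: Replace '=' with LIKE so 'K%' is treated as a pattern

Corrected query:
SELECT id, name FROM products WHERE name LIKE 'K%'

Result:
id | name 
---+------
3  | Knife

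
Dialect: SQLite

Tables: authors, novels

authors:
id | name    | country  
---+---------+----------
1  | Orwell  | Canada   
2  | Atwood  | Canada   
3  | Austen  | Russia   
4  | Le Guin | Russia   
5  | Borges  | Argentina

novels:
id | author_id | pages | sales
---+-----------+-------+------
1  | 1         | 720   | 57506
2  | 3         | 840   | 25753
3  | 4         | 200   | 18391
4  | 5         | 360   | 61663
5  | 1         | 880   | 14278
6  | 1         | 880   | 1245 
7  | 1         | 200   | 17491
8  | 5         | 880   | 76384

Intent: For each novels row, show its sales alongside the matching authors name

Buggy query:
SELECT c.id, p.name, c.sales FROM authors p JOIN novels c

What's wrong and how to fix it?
Bug: JOIN with no ON clause produces a cartesian product; every novels row pairs with every authors row

Fix: Add ON c.author_id = p.id to the JOIN

Corrected query:
SELECT c.id, p.name, c.sales FROM authors p JOIN novels c ON c.author_id = p.id

Result:
id | name    | sales
---+---------+------
1  | Orwell  | 57506
2  | Austen  | 25753
3  | Le Guin | 18391
4  | Borges  | 61663
5  | Orwell  | 14278
6  | Orwell  | 1245 
7  | Orwell  | 17491
8  | Borges  | 76384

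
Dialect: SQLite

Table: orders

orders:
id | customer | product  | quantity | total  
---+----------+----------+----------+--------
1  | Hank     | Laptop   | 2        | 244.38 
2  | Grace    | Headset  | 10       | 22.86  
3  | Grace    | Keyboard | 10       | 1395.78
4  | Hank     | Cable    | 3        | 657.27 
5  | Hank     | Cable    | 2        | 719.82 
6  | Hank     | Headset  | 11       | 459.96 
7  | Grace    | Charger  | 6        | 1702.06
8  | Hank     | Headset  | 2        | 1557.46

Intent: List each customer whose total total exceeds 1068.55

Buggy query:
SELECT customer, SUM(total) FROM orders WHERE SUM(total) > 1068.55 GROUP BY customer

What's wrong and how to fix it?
Bug: SUM(total) is an aggregate, but WHERE filters rows before aggregation

Fix: Move the aggregate condition to a HAVING clause

Corrected query:
SELECT customer, SUM(total) FROM orders GROUP BY customer HAVING SUM(total) > 1068.55

Result:
customer | SUM(total)
---------+-----------
Grace    | 3120.7    
Hank     | 3638.89   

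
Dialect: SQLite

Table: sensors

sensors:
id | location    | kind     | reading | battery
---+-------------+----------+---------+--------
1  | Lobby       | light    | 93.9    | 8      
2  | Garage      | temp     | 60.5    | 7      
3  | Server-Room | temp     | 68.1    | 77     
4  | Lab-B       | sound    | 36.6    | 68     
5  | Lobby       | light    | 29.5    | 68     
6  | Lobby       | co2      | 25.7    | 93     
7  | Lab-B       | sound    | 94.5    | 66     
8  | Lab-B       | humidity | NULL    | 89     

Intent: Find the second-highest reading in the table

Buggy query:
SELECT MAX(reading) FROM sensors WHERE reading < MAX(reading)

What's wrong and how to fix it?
Bug: MAX(reading) on the right of the comparison is an aggregate-in-WHERE error

Fix: Compute the overall MAX in a subquery, then take MAX of rows below it

Corrected query:
SELECT MAX(reading) FROM sensors WHERE reading < (SELECT MAX(reading) FROM sensors)

Result:
MAX(reading)
------------
93.9        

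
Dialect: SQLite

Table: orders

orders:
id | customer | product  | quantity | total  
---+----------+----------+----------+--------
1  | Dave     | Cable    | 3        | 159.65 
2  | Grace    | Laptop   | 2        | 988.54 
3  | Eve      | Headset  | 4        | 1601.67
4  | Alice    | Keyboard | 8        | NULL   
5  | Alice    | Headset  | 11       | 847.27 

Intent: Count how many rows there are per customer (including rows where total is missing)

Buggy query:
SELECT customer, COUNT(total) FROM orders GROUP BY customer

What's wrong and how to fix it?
Bug: COUNT(total) skips NULLs, so groups with missing total are undercounted

Fix: Use COUNT(*) to count all rows regardless of NULL

Corrected query:
SELECT customer, COUNT(*) FROM orders GROUP BY customer

Result:
customer | COUNT(*)
---------+---------
Alice    | 2       
Dave     | 1       
Eve      | 1       
Grace    | 1       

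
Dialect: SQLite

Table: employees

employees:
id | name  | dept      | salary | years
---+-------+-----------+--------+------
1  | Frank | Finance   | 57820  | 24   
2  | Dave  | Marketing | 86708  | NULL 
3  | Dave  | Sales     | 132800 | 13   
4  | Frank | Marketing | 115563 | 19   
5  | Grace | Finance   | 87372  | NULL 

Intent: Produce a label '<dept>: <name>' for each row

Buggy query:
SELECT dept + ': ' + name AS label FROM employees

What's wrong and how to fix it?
Bug: '+' is numeric addition; on text columns SQLite converts them to 0 instead of concatenating

Fix: Replace + with || to concatenate text

Corrected query:
SELECT dept || ': ' || name AS label FROM employees

Result:
label           
----------------
Finance: Frank  
Marketing: Dave 
Sales: Dave     
Marketing: Frank
Finance: Grace  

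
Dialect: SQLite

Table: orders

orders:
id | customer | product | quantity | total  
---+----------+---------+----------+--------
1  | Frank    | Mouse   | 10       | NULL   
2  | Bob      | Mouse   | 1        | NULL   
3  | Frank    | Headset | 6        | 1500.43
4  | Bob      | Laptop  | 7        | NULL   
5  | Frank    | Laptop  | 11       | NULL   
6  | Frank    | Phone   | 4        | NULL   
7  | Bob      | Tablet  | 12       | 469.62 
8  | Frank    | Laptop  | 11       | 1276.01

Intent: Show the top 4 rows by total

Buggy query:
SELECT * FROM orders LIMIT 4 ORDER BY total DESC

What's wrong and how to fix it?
Bug: ORDER BY cannot follow LIMIT; LIMIT is the final clause

Fix: Sort with ORDER BY, then apply LIMIT

Corrected query:
SELECT * FROM orders ORDER BY total DESC LIMIT 4

Result:
id | customer | product | quantity | total  
---+----------+---------+----------+--------
3  | Frank    | Headset | 6        | 1500.43
8  | Frank    | Laptop  | 11       | 1276.01
7  | Bob      | Tablet  | 12       | 469.62 
1  | Frank    | Mouse   | 10       | NULL   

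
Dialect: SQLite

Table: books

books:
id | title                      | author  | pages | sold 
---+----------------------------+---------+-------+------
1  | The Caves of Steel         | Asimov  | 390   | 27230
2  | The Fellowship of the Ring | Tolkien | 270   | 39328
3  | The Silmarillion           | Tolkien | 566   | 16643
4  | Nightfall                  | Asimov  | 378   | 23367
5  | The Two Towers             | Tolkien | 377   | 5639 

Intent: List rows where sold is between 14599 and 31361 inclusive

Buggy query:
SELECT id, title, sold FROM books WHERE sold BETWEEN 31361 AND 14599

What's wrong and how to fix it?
Bug: The bounds are reversed; BETWEEN a AND b requires a <= b to match anything

Fix: Swap the bounds so the smaller value comes first

Corrected query:
SELECT id, title, sold FROM books WHERE sold BETWEEN 14599 AND 31361

Result:
id | title              | sold 
---+--------------------+------
1  | The Caves of Steel | 27230
3  | The Silmarillion   | 16643
4  | Nightfall          | 23367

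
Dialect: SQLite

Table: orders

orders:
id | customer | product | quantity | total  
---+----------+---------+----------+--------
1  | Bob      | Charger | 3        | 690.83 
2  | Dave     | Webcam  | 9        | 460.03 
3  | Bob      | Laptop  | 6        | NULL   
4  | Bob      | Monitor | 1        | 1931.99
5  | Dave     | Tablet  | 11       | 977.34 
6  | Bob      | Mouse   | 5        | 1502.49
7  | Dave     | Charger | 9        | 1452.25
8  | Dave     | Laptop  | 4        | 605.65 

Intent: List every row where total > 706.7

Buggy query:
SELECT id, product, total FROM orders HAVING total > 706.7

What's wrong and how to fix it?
Bug: This is a non-aggregate query (no GROUP BY, no aggregates), so in SQLite the HAVING clause is invalid here; a row-level condition belongs in WHERE

Fix: Replace HAVING with WHERE since the condition applies to individual rows

Corrected query:
SELECT id, product, total FROM orders WHERE total > 706.7

Result:
id | product | total  
---+---------+--------
4  | Monitor | 1931.99
5  | Tablet  | 977.34 
6  | Mouse   | 1502.49
7  | Charger | 1452.25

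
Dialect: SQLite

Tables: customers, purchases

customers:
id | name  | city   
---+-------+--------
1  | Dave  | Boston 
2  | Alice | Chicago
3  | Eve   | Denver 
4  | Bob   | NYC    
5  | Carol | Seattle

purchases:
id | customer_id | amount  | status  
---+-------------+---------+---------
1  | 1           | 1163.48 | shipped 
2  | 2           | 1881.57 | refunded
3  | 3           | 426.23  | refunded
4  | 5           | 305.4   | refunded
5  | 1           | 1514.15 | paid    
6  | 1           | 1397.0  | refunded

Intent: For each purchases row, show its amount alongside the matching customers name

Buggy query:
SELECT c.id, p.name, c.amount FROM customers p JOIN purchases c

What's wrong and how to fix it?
Bug: JOIN with no ON clause produces a cartesian product; every purchases row pairs with every customers row

Fix: Specify the join condition linking the foreign key to the parent id

Corrected query:
SELECT c.id, p.name, c.amount FROM customers p JOIN purchases c ON c.customer_id = p.id

Result:
id | name  | amount 
---+-------+--------
1  | Dave  | 1163.48
2  | Alice | 1881.57
3  | Eve   | 426.23 
4  | Carol | 305.4  
5  | Dave  | 1514.15
6  | Dave  | 1397   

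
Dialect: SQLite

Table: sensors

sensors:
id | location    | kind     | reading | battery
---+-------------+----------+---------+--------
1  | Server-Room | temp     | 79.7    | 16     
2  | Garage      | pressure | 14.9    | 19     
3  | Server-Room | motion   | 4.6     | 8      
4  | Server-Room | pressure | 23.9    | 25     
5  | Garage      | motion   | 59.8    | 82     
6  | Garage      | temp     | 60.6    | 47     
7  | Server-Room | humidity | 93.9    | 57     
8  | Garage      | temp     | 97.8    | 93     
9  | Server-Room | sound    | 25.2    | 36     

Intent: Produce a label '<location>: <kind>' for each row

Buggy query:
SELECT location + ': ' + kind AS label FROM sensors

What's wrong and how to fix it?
Bug: '+' is numeric addition; on text columns SQLite converts them to 0 instead of concatenating

Fix: Replace + with || to concatenate text

Corrected query:
SELECT location || ': ' || kind AS label FROM sensors

Result:
label                
---------------------
Server-Room: temp    
Garage: pressure     
Server-Room: motion  
Server-Room: pressure
Garage: motion       
Garage: temp         
Server-Room: humidity
Garage: temp         
Server-Room: sound   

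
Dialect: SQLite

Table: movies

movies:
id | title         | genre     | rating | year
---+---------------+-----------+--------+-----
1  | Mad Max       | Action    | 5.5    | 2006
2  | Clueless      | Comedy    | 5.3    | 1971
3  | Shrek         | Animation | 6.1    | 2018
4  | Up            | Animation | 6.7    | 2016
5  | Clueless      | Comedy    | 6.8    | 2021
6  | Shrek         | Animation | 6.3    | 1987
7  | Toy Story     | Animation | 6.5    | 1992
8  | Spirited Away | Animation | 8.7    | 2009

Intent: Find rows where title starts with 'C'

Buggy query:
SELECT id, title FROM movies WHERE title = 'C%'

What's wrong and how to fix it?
Bug: '=' compares the literal string including the % character; pattern matching needs LIKE

Fix: Replace '=' with LIKE so 'C%' is treated as a pattern

Corrected query:
SELECT id, title FROM movies WHERE title LIKE 'C%'

Result:
id | title   
---+---------
2  | Clueless
5  | Clueless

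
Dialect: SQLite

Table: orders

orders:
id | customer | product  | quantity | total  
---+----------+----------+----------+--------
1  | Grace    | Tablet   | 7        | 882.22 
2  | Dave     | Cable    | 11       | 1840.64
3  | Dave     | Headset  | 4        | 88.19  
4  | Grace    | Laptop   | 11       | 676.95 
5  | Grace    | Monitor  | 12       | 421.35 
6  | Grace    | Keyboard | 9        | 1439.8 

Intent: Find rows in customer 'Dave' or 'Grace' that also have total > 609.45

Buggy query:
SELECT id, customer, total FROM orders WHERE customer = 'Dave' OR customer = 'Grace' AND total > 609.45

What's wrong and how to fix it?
Bug: Without parentheses, AND is evaluated before OR, so the total filter only applies to the 'Grace' branch

Fix: Add parentheses around the OR so the AND applies to both alternatives

Corrected query:
SELECT id, customer, total FROM orders WHERE (customer = 'Dave' OR customer = 'Grace') AND total > 609.45

Result:
id | customer | total  
---+----------+--------
1  | Grace    | 882.22 
2  | Dave     | 1840.64
4  | Grace    | 676.95 
6  | Grace    | 1439.8 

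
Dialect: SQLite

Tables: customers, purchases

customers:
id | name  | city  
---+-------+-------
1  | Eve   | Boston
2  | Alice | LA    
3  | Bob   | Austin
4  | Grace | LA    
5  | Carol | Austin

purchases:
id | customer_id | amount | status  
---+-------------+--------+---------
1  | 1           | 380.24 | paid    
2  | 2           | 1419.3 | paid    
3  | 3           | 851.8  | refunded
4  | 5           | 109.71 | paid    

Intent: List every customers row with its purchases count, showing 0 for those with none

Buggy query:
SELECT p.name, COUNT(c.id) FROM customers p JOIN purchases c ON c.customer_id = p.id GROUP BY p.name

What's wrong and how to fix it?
Bug: An inner join excludes parents with zero children

Fix: Switch to LEFT JOIN to retain unmatched parent rows

Corrected query:
SELECT p.name, COUNT(c.id) FROM customers p LEFT JOIN purchases c ON c.customer_id = p.id GROUP BY p.name

Result:
name  | COUNT(c.id)
------+------------
Alice | 1          
Bob   | 1          
Carol | 1          
Eve   | 1          
Grace | 0          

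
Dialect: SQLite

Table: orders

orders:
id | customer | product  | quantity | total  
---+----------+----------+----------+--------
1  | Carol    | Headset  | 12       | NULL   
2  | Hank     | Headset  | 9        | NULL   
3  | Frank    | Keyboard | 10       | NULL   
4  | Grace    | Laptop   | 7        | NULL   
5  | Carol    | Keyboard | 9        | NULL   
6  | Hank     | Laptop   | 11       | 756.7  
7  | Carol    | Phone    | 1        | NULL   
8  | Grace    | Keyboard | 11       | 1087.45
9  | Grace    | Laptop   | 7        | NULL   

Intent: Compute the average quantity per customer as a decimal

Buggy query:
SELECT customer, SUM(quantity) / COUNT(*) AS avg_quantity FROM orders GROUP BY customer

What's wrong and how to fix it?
Bug: Both operands are integers, so '/' performs integer division and truncates

Fix: Multiply by 1.0 (or CAST to REAL) to force floating-point division

Corrected query:
SELECT customer, SUM(quantity) * 1.0 / COUNT(*) AS avg_quantity FROM orders GROUP BY customer

Result:
customer | avg_quantity
---------+-------------
Carol    | 7.333333    
Frank    | 10          
Grace    | 8.333333    
Hank     | 10          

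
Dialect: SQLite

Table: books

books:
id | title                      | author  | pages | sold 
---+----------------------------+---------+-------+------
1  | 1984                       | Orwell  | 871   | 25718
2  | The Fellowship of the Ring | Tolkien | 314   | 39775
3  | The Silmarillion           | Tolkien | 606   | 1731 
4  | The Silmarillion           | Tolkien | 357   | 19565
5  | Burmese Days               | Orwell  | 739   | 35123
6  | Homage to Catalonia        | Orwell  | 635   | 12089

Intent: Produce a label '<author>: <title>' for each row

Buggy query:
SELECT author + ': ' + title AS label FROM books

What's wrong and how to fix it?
Bug: SQLite uses || for string concatenation; + coerces text to numbers (yielding 0)

Fix: Replace + with || to concatenate text

Corrected query:
SELECT author || ': ' || title AS label FROM books

Result:
label                              
-----------------------------------
Orwell: 1984                       
Tolkien: The Fellowship of the Ring
Tolkien: The Silmarillion          
Tolkien: The Silmarillion          
Orwell: Burmese Days               
Orwell: Homage to Catalonia        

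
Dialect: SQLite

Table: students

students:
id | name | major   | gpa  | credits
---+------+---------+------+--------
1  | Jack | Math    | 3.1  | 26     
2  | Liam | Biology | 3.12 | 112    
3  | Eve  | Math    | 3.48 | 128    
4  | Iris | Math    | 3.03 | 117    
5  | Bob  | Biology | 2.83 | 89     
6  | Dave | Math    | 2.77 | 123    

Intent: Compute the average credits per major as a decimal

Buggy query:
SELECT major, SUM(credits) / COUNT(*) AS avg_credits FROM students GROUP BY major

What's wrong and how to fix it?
Bug: Both operands are integers, so '/' performs integer division and truncates

Fix: Multiply by 1.0 (or CAST to REAL) to force floating-point division

Corrected query:
SELECT major, SUM(credits) * 1.0 / COUNT(*) AS avg_credits FROM students GROUP BY major

Result:
major   | avg_credits
--------+------------
Biology | 100.5      
Math    | 98.5       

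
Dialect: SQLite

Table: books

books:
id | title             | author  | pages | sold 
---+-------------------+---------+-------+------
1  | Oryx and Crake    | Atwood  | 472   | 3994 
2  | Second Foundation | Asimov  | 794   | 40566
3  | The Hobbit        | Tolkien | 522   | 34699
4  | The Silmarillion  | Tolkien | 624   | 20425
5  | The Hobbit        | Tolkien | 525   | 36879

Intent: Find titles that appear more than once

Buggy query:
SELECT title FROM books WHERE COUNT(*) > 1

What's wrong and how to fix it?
Bug: COUNT(*) is an aggregate and cannot be used in WHERE

Fix: GROUP BY title, then filter groups with HAVING COUNT(*) > 1

Corrected query:
SELECT title FROM books GROUP BY title HAVING COUNT(*) > 1

Result:
title     
----------
The Hobbit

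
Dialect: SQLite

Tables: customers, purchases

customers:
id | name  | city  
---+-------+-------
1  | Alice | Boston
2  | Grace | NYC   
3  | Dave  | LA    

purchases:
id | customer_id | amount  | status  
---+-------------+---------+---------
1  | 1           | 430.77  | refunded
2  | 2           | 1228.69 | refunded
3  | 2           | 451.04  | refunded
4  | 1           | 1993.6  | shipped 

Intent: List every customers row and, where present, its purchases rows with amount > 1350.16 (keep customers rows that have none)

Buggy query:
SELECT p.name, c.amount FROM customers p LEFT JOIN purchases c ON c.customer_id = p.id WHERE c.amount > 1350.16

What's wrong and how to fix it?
Bug: Filtering c.amount in WHERE discards the NULL rows produced by LEFT JOIN, turning it into an inner join

Fix: Put 'c.amount > 1350.16' in the JOIN's ON clause instead of WHERE

Corrected query:
SELECT p.name, c.amount FROM customers p LEFT JOIN purchases c ON c.customer_id = p.id AND c.amount > 1350.16

Result:
name  | amount
------+-------
Alice | 1993.6
Grace | NULL  
Dave  | NULL  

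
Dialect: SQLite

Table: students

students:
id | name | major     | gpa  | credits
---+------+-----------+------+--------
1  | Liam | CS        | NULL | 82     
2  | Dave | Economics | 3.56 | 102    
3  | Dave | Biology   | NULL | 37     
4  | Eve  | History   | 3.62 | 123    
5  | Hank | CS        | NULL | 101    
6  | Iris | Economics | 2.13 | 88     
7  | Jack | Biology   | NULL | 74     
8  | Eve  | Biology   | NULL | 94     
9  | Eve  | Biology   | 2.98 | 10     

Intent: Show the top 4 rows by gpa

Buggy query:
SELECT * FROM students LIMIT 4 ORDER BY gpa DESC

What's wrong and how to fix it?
Bug: ORDER BY cannot follow LIMIT; LIMIT is the final clause

Fix: Swap the clauses: ORDER BY first, then LIMIT

Corrected query:
SELECT * FROM students ORDER BY gpa DESC LIMIT 4

Result:
id | name | major     | gpa  | credits
---+------+-----------+------+--------
4  | Eve  | History   | 3.62 | 123    
2  | Dave | Economics | 3.56 | 102    
9  | Eve  | Biology   | 2.98 | 10     
6  | Iris | Economics | 2.13 | 88     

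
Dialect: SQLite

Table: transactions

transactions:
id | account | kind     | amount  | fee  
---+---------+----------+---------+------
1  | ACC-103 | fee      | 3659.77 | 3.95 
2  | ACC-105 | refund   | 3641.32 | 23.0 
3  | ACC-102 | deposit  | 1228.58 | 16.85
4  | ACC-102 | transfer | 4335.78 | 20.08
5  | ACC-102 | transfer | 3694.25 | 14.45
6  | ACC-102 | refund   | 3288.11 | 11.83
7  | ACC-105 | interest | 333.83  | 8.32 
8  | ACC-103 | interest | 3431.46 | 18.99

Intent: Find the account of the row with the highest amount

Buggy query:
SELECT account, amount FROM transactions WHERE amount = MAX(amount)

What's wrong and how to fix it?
Bug: WHERE is evaluated per row; an aggregate over the whole table isn't defined there

Fix: Wrap MAX in a scalar subquery so WHERE compares against a single value

Corrected query:
SELECT account, amount FROM transactions WHERE amount = (SELECT MAX(amount) FROM transactions)

Result:
account | amount 
--------+--------
ACC-102 | 4335.78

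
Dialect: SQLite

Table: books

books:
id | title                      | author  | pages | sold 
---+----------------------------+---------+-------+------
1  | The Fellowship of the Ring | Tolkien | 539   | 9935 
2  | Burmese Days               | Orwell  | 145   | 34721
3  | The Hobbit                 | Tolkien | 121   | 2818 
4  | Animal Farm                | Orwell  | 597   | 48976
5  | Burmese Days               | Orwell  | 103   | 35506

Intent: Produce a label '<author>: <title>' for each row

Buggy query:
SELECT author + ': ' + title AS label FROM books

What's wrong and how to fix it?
Bug: SQLite uses || for string concatenation; + coerces text to numbers (yielding 0)

Fix: Use the || operator for string concatenation

Corrected query:
SELECT author || ': ' || title AS label FROM books

Result:
label                              
-----------------------------------
Tolkien: The Fellowship of the Ring
Orwell: Burmese Days               
Tolkien: The Hobbit                
Orwell: Animal Farm                
Orwell: Burmese Days               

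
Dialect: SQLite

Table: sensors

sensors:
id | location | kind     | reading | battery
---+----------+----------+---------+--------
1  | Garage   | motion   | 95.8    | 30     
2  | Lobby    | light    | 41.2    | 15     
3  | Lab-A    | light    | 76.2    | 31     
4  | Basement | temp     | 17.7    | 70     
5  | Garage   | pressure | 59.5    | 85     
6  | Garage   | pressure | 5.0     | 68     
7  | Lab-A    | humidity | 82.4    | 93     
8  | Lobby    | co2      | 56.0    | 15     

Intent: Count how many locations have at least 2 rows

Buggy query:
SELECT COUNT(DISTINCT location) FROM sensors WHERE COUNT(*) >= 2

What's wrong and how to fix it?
Bug: COUNT(*) cannot appear in WHERE; the per-group count doesn't exist yet

Fix: Use a subquery that GROUPs and filters with HAVING, then count its rows

Corrected query:
SELECT COUNT(*) FROM (SELECT location FROM sensors GROUP BY location HAVING COUNT(*) >= 2)

Result:
COUNT(*)
--------
3       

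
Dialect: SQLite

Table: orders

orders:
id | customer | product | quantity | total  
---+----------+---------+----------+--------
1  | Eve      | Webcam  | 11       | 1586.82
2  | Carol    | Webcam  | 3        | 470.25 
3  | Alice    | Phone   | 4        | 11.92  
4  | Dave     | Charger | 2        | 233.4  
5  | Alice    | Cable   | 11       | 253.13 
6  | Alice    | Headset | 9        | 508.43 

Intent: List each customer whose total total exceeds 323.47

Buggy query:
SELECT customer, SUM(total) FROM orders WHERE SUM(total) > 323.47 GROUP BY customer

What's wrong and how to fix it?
Bug: SUM(total) is an aggregate, but WHERE filters rows before aggregation

Fix: Use HAVING (which filters groups after aggregation) instead of WHERE

Corrected query:
SELECT customer, SUM(total) FROM orders GROUP BY customer HAVING SUM(total) > 323.47

Result:
customer | SUM(total)
---------+-----------
Alice    | 773.48    
Carol    | 470.25    
Eve      | 1586.82   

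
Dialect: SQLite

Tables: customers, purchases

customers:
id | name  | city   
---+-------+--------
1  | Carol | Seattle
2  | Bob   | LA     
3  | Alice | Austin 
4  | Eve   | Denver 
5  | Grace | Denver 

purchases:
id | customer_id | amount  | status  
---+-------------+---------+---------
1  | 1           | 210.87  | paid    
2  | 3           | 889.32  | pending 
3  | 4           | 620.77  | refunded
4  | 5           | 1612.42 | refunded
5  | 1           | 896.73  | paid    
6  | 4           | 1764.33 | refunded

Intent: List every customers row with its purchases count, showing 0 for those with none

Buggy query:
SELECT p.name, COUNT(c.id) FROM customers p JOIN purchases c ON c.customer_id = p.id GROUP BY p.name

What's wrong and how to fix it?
Bug: An inner join excludes parents with zero children

Fix: Switch to LEFT JOIN to retain unmatched parent rows

Corrected query:
SELECT p.name, COUNT(c.id) FROM customers p LEFT JOIN purchases c ON c.customer_id = p.id GROUP BY p.name

Result:
name  | COUNT(c.id)
------+------------
Alice | 1          
Bob   | 0          
Carol | 2          
Eve   | 2          
Grace | 1          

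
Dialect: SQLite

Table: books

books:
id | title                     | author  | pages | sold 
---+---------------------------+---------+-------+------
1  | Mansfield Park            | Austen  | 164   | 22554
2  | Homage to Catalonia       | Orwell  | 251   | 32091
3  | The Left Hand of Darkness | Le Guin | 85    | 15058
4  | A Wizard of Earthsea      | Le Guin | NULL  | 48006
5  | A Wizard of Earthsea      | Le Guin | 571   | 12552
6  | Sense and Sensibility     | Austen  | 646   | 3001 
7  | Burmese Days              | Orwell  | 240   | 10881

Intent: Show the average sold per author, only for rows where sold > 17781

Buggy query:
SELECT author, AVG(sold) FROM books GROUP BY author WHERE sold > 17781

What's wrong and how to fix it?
Bug: WHERE cannot follow GROUP BY

Fix: Place WHERE between FROM and GROUP BY

Corrected query:
SELECT author, AVG(sold) FROM books WHERE sold > 17781 GROUP BY author

Result:
author  | AVG(sold)
--------+----------
Austen  | 22554    
Le Guin | 48006    
Orwell  | 32091    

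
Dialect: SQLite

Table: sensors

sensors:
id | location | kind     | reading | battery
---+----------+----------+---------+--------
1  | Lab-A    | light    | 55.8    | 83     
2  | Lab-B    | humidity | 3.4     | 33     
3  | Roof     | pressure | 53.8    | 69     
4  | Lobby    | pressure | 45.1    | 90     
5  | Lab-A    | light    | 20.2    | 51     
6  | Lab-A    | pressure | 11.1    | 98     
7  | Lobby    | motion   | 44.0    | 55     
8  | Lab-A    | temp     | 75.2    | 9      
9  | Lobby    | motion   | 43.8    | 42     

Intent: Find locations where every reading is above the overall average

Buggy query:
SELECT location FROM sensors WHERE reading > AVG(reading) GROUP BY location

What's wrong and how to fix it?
Bug: WHERE evaluates per row before aggregation, so AVG() is unavailable

Fix: Use a subquery for AVG and a HAVING MIN(...) filter so the condition holds for every row in the group

Corrected query:
SELECT location FROM sensors GROUP BY location HAVING MIN(reading) > (SELECT AVG(reading) FROM sensors)

Result:
location
--------
Lobby   
Roof    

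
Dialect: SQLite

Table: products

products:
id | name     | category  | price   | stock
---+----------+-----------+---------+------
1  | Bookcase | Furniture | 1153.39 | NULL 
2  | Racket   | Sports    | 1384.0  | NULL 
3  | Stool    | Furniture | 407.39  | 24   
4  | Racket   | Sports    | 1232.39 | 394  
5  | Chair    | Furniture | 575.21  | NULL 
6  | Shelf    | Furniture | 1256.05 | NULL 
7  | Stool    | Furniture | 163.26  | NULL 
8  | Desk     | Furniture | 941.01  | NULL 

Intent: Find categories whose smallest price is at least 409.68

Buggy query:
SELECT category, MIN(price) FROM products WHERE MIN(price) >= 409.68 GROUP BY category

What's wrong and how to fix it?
Bug: Aggregates like MIN are computed per group after WHERE runs

Fix: Use HAVING for the per-group MIN condition

Corrected query:
SELECT category, MIN(price) FROM products GROUP BY category HAVING MIN(price) >= 409.68

Result:
category | MIN(price)
---------+-----------
Sports   | 1232.39   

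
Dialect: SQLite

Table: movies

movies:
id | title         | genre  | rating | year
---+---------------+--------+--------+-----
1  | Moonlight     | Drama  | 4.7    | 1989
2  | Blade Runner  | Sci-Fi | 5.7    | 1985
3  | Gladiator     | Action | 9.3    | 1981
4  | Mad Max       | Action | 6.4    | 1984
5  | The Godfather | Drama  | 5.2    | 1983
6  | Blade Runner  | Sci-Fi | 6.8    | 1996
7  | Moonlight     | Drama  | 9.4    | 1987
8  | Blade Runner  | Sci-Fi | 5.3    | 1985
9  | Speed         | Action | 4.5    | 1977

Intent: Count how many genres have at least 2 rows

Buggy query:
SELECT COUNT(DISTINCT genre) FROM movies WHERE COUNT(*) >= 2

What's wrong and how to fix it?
Bug: WHERE filters individual rows, not groups, so a group-level COUNT is invalid there

Fix: Use a subquery that GROUPs and filters with HAVING, then count its rows

Corrected query:
SELECT COUNT(*) FROM (SELECT genre FROM movies GROUP BY genre HAVING COUNT(*) >= 2)

Result:
COUNT(*)
--------
3       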